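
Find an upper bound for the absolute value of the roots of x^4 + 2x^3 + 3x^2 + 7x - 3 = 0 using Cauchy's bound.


Cauchy's bound: all roots r satisfy |r| <= 1 + max(|a_i/a_n|) for i = 0,...,n-1
where a_n is the leading coefficient.

Coefficients: [1, 2, 3, 7, -3]
Leading coefficient a_n = 1
Ratios |a_i/a_n|: 2, 3, 7, 3
Maximum ratio: 7
Cauchy's bound: |r| <= 1 + 7 = 8

Upper bound = 8


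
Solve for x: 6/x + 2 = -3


Subtract 2 from both sides: 6/x = -5
Multiply both sides by x: 6 = -5 * x
Divide by -5: x = -6/5

x = -6/5


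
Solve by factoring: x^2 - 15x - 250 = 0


We need two numbers that multiply to -250 and add to -15.
Those numbers are -25 and 10 (since (-25) * 10 = -250 and (-25) + 10 = -15).
So x^2 - 15x - 250 = (x - 25)(x + 10) = 0
Setting each factor to zero: x = 25 or x = -10

x = -10, x = 25


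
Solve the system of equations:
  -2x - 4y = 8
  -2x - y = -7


Using Cramer's rule:
Determinant D = (-2)(-1) - (-2)(-4) = 2 - 8 = -6
Dx = (8)(-1) - (-7)(-4) = -8 - 28 = -36
Dy = (-2)(-7) - (-2)(8) = 14 + 16 = 30
x = Dx/D = -36/-6 = 6
y = Dy/D = 30/-6 = -5

x = 6, y = -5


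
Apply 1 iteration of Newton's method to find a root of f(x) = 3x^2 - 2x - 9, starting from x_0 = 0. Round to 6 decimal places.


Newton's method: x_(n+1) = x_n - f(x_n)/f'(x_n)
f(x) = 3x^2 - 2x - 9
f'(x) = 6x - 2

Iteration 1:
  f(0.000000) = -9.000000
  f'(0.000000) = -2.000000
  x_1 = 0.000000 - (-9.000000)/(-2.000000) = -4.500000

x_1 = -4.500000


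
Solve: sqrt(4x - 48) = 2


Square both sides: 4x - 48 = 2^2 = 4
4x = 4 + 48 = 52
x = 13
Check: sqrt(4*13 - 48) = sqrt(4) = 2 ✓

x = 13


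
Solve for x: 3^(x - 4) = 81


Express both sides with the same base.
81 = 3^4
Since the bases match, equate exponents: x - 4 = 4
So x = 4 - (-4) = 8

x = 8


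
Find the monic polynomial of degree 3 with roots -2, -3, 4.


A monic polynomial with roots -2, -3, 4 is:
p(x) = (x + 2)(x + 3)(x - 4)
After multiplying by (x + 2): x + 2
After multiplying by (x + 3): x^2 + 5x + 6
After multiplying by (x - 4): x^3 + x^2 - 14x - 24

x^3 + x^2 - 14x - 24


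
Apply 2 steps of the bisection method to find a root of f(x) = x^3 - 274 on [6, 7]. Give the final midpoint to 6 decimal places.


f(x) = x^3 - 274
f(6) = -58 < 0
f(7) = 69 > 0

Step 1: midpoint = (6.000000 + 7.000000)/2 = 6.500000
  f(6.500000) = 0.625000
  f(mid) > 0, so root is in [6.000000, 6.500000]

Step 2: midpoint = (6.000000 + 6.500000)/2 = 6.250000
  f(6.250000) = -29.859375
  f(mid) < 0, so root is in [6.250000, 6.500000]

midpoint = 6.250000


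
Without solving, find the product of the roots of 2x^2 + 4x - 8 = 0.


By Vieta's formulas for ax^2 + bx + c = 0:
  Sum of roots = -b/a
  Product of roots = c/a

Here a = 2, b = 4, c = -8
Sum = -(4)/2 = -2
Product = -8/2 = -4

Product = -4


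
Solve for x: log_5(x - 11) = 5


Convert to exponential form: x - 11 = 5^5 = 3125
x = 3125 + 11 = 3136
Check: log_5(3136 - 11) = log_5(3125) = log_5(3125) = 5 ✓

x = 3136


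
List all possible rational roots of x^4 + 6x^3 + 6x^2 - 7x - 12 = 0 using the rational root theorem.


Rational root theorem: possible roots are ±p/q where:
  p divides the constant term (-12): p ∈ {1, 2, 3, 4, 6, 12}
  q divides the leading coefficient (1): q ∈ {1}

All possible rational roots: -12, -6, -4, -3, -2, -1, 1, 2, 3, 4, 6, 12

-12, -6, -4, -3, -2, -1, 1, 2, 3, 4, 6, 12


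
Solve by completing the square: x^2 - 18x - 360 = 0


Start: x^2 - 18x - 360 = 0
Move constant: x^2 - 18x = 360
Half of -18 is -9, squared is 81
Add 81 to both sides: x^2 - 18x + 81 = 441
(x - 9)^2 = 441
x - 9 = ±21
x = 9 + 21 = 30 or x = 9 - 21 = -12

x = -12, x = 30


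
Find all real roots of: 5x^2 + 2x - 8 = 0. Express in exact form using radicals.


Using the quadratic formula: x = (-b ± sqrt(b^2 - 4ac)) / (2a)
Here a = 5, b = 2, c = -8
Discriminant = b^2 - 4ac = 2^2 - 4(5)(-8) = 4 + 160 = 164
Since discriminant = 164 > 0, there are two real roots.
x = (-2 ± 2*sqrt(41)) / 10
Simplifying: x = (-1 ± sqrt(41)) / 5
Numerically: x ≈ 1.0806 or x ≈ -1.4806

x = (-1 + sqrt(41)) / 5 or x = (-1 - sqrt(41)) / 5


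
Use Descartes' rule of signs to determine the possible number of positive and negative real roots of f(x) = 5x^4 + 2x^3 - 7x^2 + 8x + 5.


Descartes' rule of signs:

For positive roots, count sign changes in f(x) = 5x^4 + 2x^3 - 7x^2 + 8x + 5:
Signs of coefficients: +, +, -, +, +
Number of sign changes: 2
Possible positive real roots: 2, 0

For negative roots, examine f(-x) = 5x^4 - 2x^3 - 7x^2 - 8x + 5:
Signs of coefficients: +, -, -, -, +
Number of sign changes: 2
Possible negative real roots: 2, 0

Positive roots: 2 or 0; Negative roots: 2 or 0


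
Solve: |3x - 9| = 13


An absolute value equation |expr| = 13 gives two cases:
Case 1: 3x - 9 = 13
  3x = 22, so x = 22/3
Case 2: 3x - 9 = -13
  3x = -4, so x = -4/3

x = -4/3, x = 22/3


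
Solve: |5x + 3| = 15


An absolute value equation |expr| = 15 gives two cases:
Case 1: 5x + 3 = 15
  5x = 12, so x = 12/5
Case 2: 5x + 3 = -15
  5x = -18, so x = -18/5

x = -18/5, x = 12/5


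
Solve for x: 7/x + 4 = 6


Subtract 4 from both sides: 7/x = 2
Multiply both sides by x: 7 = 2 * x
Divide by 2: x = 7/2

x = 7/2


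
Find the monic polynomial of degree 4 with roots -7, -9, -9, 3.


A monic polynomial with roots -7, -9, -9, 3 is:
p(x) = (x + 7)(x + 9)(x + 9)(x - 3)
After multiplying by (x + 7): x + 7
After multiplying by (x + 9): x^2 + 16x + 63
After multiplying by (x + 9): x^3 + 25x^2 + 207x + 567
After multiplying by (x - 3): x^4 + 22x^3 + 132x^2 - 54x - 1701

x^4 + 22x^3 + 132x^2 - 54x - 1701


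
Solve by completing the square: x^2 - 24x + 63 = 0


Start: x^2 - 24x + 63 = 0
Move constant: x^2 - 24x = -63
Half of -24 is -12, squared is 144
Add 144 to both sides: x^2 - 24x + 144 = 81
(x - 12)^2 = 81
x - 12 = ±9
x = 12 + 9 = 21 or x = 12 - 9 = 3

x = 3, x = 21


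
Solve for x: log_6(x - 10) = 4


Convert to exponential form: x - 10 = 6^4 = 1296
x = 1296 + 10 = 1306
Check: log_6(1306 - 10) = log_6(1296) = log_6(1296) = 4 ✓

x = 1306


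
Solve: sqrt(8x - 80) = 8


Square both sides: 8x - 80 = 8^2 = 64
8x = 64 + 80 = 144
x = 18
Check: sqrt(8*18 - 80) = sqrt(64) = 8 ✓

x = 18


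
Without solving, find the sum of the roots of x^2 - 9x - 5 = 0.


By Vieta's formulas for ax^2 + bx + c = 0:
  Sum of roots = -b/a
  Product of roots = c/a

Here a = 1, b = -9, c = -5
Sum = -(-9)/1 = 9
Product = -5/1 = -5

Sum = 9


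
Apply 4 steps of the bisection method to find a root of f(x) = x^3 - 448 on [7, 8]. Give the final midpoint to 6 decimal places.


f(x) = x^3 - 448
f(7) = -105 < 0
f(8) = 64 > 0

Step 1: midpoint = (7.000000 + 8.000000)/2 = 7.500000
  f(7.500000) = -26.125000
  f(mid) < 0, so root is in [7.500000, 8.000000]

Step 2: midpoint = (7.500000 + 8.000000)/2 = 7.750000
  f(7.750000) = 17.484375
  f(mid) > 0, so root is in [7.500000, 7.750000]

Step 3: midpoint = (7.500000 + 7.750000)/2 = 7.625000
  f(7.625000) = -4.677734
  f(mid) < 0, so root is in [7.625000, 7.750000]

Step 4: midpoint = (7.625000 + 7.750000)/2 = 7.687500
  f(7.687500) = 6.313232
  f(mid) > 0, so root is in [7.625000, 7.687500]

midpoint = 7.687500


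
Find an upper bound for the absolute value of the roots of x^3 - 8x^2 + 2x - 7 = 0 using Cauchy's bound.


Cauchy's bound: all roots r satisfy |r| <= 1 + max(|a_i/a_n|) for i = 0,...,n-1
where a_n is the leading coefficient.

Coefficients: [1, -8, 2, -7]
Leading coefficient a_n = 1
Ratios |a_i/a_n|: 8, 2, 7
Maximum ratio: 8
Cauchy's bound: |r| <= 1 + 8 = 9

Upper bound = 9


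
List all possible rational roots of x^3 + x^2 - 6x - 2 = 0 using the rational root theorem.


Rational root theorem: possible roots are ±p/q where:
  p divides the constant term (-2): p ∈ {1, 2}
  q divides the leading coefficient (1): q ∈ {1}

All possible rational roots: -2, -1, 1, 2

-2, -1, 1, 2


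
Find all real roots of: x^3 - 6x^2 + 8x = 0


The constant term is 0, so x = 0 is a root. Factor out x:
  x(x^2 - 6x + 8) = 0
Solve the quadratic x^2 - 6x + 8 = 0: discriminant = (-6)^2 - 4(1)(8) = 36 - 32 = 4.
sqrt(4) = 2, so x = (6 ± 2)/2: x = 4 or x = 2.

x = 0, x = 2, x = 4


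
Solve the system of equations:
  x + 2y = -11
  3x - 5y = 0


Using Cramer's rule:
Determinant D = (1)(-5) - (3)(2) = -5 - 6 = -11
Dx = (-11)(-5) - (0)(2) = 55 - 0 = 55
Dy = (1)(0) - (3)(-11) = 0 + 33 = 33
x = Dx/D = 55/-11 = -5
y = Dy/D = 33/-11 = -3

x = -5, y = -3


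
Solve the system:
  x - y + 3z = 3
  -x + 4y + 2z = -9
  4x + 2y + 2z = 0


Using Cramer's rule. Expand each determinant along the first row.
D  = 1*[4*2 - 2*2] - (-1)*[(-1)*2 - 2*4] + 3*[(-1)*2 - 4*4]
  = 1*(4) - (-1)*(-10) + 3*(-18) = -60
Dx = 3*[4*2 - 2*2] - (-1)*[(-9)*2 - 2*0] + 3*[(-9)*2 - 4*0]
  = 3*(4) - (-1)*(-18) + 3*(-18) = -60
Dy = 1*[(-9)*2 - 2*0] - 3*[(-1)*2 - 2*4] + 3*[(-1)*0 - (-9)*4]
  = 1*(-18) - 3*(-10) + 3*(36) = 120
Dz = 1*[4*0 - (-9)*2] - (-1)*[(-1)*0 - (-9)*4] + 3*[(-1)*2 - 4*4]
  = 1*(18) - (-1)*(36) + 3*(-18) = 0
x = Dx/D = -60/-60 = 1, y = Dy/D = 120/-60 = -2, z = Dz/D = 0/-60 = 0
Check eq1: (1)(1) + (-1)(-2) + (3)(0) = 3 = 3 ✓
Check eq2: (-1)(1) + (4)(-2) + (2)(0) = -9 = -9 ✓
Check eq3: (4)(1) + (2)(-2) + (2)(0) = 0 = 0 ✓

x = 1, y = -2, z = 0


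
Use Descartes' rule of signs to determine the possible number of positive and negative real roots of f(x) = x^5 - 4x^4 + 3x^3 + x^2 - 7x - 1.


Descartes' rule of signs:

For positive roots, count sign changes in f(x) = x^5 - 4x^4 + 3x^3 + x^2 - 7x - 1:
Signs of coefficients: +, -, +, +, -, -
Number of sign changes: 3
Possible positive real roots: 3, 1

For negative roots, examine f(-x) = -x^5 - 4x^4 - 3x^3 + x^2 + 7x - 1:
Signs of coefficients: -, -, -, +, +, -
Number of sign changes: 2
Possible negative real roots: 2, 0

Positive roots: 3 or 1; Negative roots: 2 or 0


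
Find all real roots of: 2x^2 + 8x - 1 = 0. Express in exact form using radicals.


Using the quadratic formula: x = (-b ± sqrt(b^2 - 4ac)) / (2a)
Here a = 2, b = 8, c = -1
Discriminant = b^2 - 4ac = 8^2 - 4(2)(-1) = 64 + 8 = 72
Since discriminant = 72 > 0, there are two real roots.
x = (-8 ± 6*sqrt(2)) / 4
Simplifying: x = (-4 ± 3*sqrt(2)) / 2
Numerically: x ≈ 0.1213 or x ≈ -4.1213

x = (-4 + 3*sqrt(2)) / 2 or x = (-4 - 3*sqrt(2)) / 2


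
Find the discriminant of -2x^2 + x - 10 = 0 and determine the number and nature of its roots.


For ax^2 + bx + c = 0, discriminant D = b^2 - 4ac
Here a = -2, b = 1, c = -10
D = (1)^2 - 4(-2)(-10) = 1 - 80 = -79

D = -79 < 0
The equation has no real roots (2 complex conjugate roots).

Discriminant = -79, no real roots (2 complex conjugate roots)


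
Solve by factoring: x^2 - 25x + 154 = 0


We need two numbers that multiply to 154 and add to -25.
Those numbers are -14 and -11 (since (-14) * (-11) = 154 and (-14) + (-11) = -25).
So x^2 - 25x + 154 = (x - 14)(x - 11) = 0
Setting each factor to zero: x = 14 or x = 11

x = 11, x = 14


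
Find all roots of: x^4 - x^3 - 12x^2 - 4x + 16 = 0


Let p(x) = x^4 - x^3 - 12x^2 - 4x + 16. By the rational root theorem (leading coefficient 1), any rational root is an integer divisor of 16: try ±1, ±2, ... in turn.
Test x = 1: value = 0 ✓, so (x - 1) is a factor.
Synthetic division by (x - 1): bring down 1; 1(1) - 1 = 0; 0(1) - 12 = -12; (-12)(1) - 4 = -16; (-16)(1) + 16 = 0 → quotient x^3 - 12x - 16, remainder 0.
Continue with the quotient x^3 - 12x - 16 (candidates must divide 16; re-test x = 1 first in case it repeats).
Test x = 1: value = -27 ≠ 0.
Test x = -1: value = -5 ≠ 0.
Test x = 2: value = -32 ≠ 0.
Test x = -2: value = 0 ✓, so (x + 2) is a factor.
Synthetic division by (x + 2): bring down 1; 1(-2) + 0 = -2; (-2)(-2) - 12 = -8; (-8)(-2) - 16 = 0 → quotient x^2 - 2x - 8, remainder 0.
Solve the quadratic x^2 - 2x - 8 = 0: discriminant = (-2)^2 - 4(1)(-8) = 4 + 32 = 36.
sqrt(36) = 6, so x = (2 ± 6)/2: x = 4 or x = -2.
Collecting all roots found:

x = -2 (multiplicity 2), x = 1, x = 4


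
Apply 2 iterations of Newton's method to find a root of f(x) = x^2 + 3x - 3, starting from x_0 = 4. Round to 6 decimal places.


Newton's method: x_(n+1) = x_n - f(x_n)/f'(x_n)
f(x) = x^2 + 3x - 3
f'(x) = 2x + 3

Iteration 1:
  f(4.000000) = 25.000000
  f'(4.000000) = 11.000000
  x_1 = 4.000000 - (25.000000)/(11.000000) = 1.727273

Iteration 2:
  f(1.727273) = 5.165289
  f'(1.727273) = 6.454545
  x_2 = 1.727273 - (5.165289)/(6.454545) = 0.927017

x_2 = 0.927017


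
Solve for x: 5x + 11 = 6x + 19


Starting with: 5x + 11 = 6x + 19
Move all x terms to left: (5 - 6)x = 19 - 11
Simplify: -x = 8
Divide both sides by -1: x = -8

x = -8


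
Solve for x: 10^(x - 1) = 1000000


Express both sides with the same base.
1000000 = 10^6
Since the bases match, equate exponents: x - 1 = 6
So x = 6 - (-1) = 7

x = 7


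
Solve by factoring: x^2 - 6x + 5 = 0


We need two numbers that multiply to 5 and add to -6.
Those numbers are -5 and -1 (since (-5) * (-1) = 5 and (-5) + (-1) = -6).
So x^2 - 6x + 5 = (x - 5)(x - 1) = 0
Setting each factor to zero: x = 5 or x = 1

x = 1, x = 5


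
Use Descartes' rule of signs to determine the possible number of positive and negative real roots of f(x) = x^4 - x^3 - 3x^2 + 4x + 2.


Descartes' rule of signs:

For positive roots, count sign changes in f(x) = x^4 - x^3 - 3x^2 + 4x + 2:
Signs of coefficients: +, -, -, +, +
Number of sign changes: 2
Possible positive real roots: 2, 0

For negative roots, examine f(-x) = x^4 + x^3 - 3x^2 - 4x + 2:
Signs of coefficients: +, +, -, -, +
Number of sign changes: 2
Possible negative real roots: 2, 0

Positive roots: 2 or 0; Negative roots: 2 or 0


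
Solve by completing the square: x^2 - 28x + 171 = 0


Start: x^2 - 28x + 171 = 0
Move constant: x^2 - 28x = -171
Half of -28 is -14, squared is 196
Add 196 to both sides: x^2 - 28x + 196 = 25
(x - 14)^2 = 25
x - 14 = ±5
x = 14 + 5 = 19 or x = 14 - 5 = 9

x = 9, x = 19


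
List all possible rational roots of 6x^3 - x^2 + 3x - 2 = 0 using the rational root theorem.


Rational root theorem: possible roots are ±p/q where:
  p divides the constant term (-2): p ∈ {1, 2}
  q divides the leading coefficient (6): q ∈ {1, 2, 3, 6}

All possible rational roots: -2, -1, -2/3, -1/2, -1/3, -1/6, 1/6, 1/3, 1/2, 2/3, 1, 2

-2, -1, -2/3, -1/2, -1/3, -1/6, 1/6, 1/3, 1/2, 2/3, 1, 2


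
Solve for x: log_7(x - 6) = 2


Convert to exponential form: x - 6 = 7^2 = 49
x = 49 + 6 = 55
Check: log_7(55 - 6) = log_7(49) = log_7(49) = 2 ✓

x = 55


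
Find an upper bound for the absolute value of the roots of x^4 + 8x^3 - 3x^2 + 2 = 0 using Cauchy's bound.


Cauchy's bound: all roots r satisfy |r| <= 1 + max(|a_i/a_n|) for i = 0,...,n-1
where a_n is the leading coefficient.

Coefficients: [1, 8, -3, 0, 2]
Leading coefficient a_n = 1
Ratios |a_i/a_n|: 8, 3, 0, 2
Maximum ratio: 8
Cauchy's bound: |r| <= 1 + 8 = 9

Upper bound = 9


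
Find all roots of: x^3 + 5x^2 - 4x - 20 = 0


Let p(x) = x^3 + 5x^2 - 4x - 20. By the rational root theorem (leading coefficient 1), any rational root is an integer divisor of 20: try ±1, ±2, ... in turn.
Test x = 1: value = -18 ≠ 0.
Test x = -1: value = -12 ≠ 0.
Test x = 2: value = 0 ✓, so (x - 2) is a factor.
Synthetic division by (x - 2): bring down 1; 1(2) + 5 = 7; 7(2) - 4 = 10; 10(2) - 20 = 0 → quotient x^2 + 7x + 10, remainder 0.
Solve the quadratic x^2 + 7x + 10 = 0: discriminant = 7^2 - 4(1)(10) = 49 - 40 = 9.
sqrt(9) = 3, so x = (-7 ± 3)/2: x = -2 or x = -5.
Collecting all roots found:

x = -5, x = -2, x = 2


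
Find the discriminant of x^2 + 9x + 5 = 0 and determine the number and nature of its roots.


For ax^2 + bx + c = 0, discriminant D = b^2 - 4ac
Here a = 1, b = 9, c = 5
D = (9)^2 - 4(1)(5) = 81 - 20 = 61

D = 61 > 0 but not a perfect square
The equation has 2 distinct real irrational roots.

Discriminant = 61, 2 distinct real irrational roots


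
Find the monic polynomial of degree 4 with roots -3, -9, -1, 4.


A monic polynomial with roots -3, -9, -1, 4 is:
p(x) = (x + 3)(x + 9)(x + 1)(x - 4)
After multiplying by (x + 3): x + 3
After multiplying by (x + 9): x^2 + 12x + 27
After multiplying by (x + 1): x^3 + 13x^2 + 39x + 27
After multiplying by (x - 4): x^4 + 9x^3 - 13x^2 - 129x - 108

x^4 + 9x^3 - 13x^2 - 129x - 108


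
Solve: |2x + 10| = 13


An absolute value equation |expr| = 13 gives two cases:
Case 1: 2x + 10 = 13
  2x = 3, so x = 3/2
Case 2: 2x + 10 = -13
  2x = -23, so x = -23/2

x = -23/2, x = 3/2


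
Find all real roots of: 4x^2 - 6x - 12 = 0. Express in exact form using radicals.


Using the quadratic formula: x = (-b ± sqrt(b^2 - 4ac)) / (2a)
Here a = 4, b = -6, c = -12
Discriminant = b^2 - 4ac = (-6)^2 - 4(4)(-12) = 36 + 192 = 228
Since discriminant = 228 > 0, there are two real roots.
x = (6 ± 2*sqrt(57)) / 8
Simplifying: x = (3 ± sqrt(57)) / 4
Numerically: x ≈ 2.6375 or x ≈ -1.1375

x = (3 + sqrt(57)) / 4 or x = (3 - sqrt(57)) / 4


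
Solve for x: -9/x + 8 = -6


Subtract 8 from both sides: -9/x = -14
Multiply both sides by x: -9 = -14 * x
Divide by -14: x = 9/14

x = 9/14


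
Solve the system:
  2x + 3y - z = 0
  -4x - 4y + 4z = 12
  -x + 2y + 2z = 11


Using Cramer's rule. Expand each determinant along the first row.
D  = 2*[(-4)*2 - 4*2] - 3*[(-4)*2 - 4*(-1)] + (-1)*[(-4)*2 - (-4)*(-1)]
  = 2*(-16) - 3*(-4) + (-1)*(-12) = -8
Dx = 0*[(-4)*2 - 4*2] - 3*[12*2 - 4*11] + (-1)*[12*2 - (-4)*11]
  = 0*(-16) - 3*(-20) + (-1)*(68) = -8
Dy = 2*[12*2 - 4*11] - 0*[(-4)*2 - 4*(-1)] + (-1)*[(-4)*11 - 12*(-1)]
  = 2*(-20) - 0*(-4) + (-1)*(-32) = -8
Dz = 2*[(-4)*11 - 12*2] - 3*[(-4)*11 - 12*(-1)] + 0*[(-4)*2 - (-4)*(-1)]
  = 2*(-68) - 3*(-32) + 0*(-12) = -40
x = Dx/D = -8/-8 = 1, y = Dy/D = -8/-8 = 1, z = Dz/D = -40/-8 = 5
Check eq1: (2)(1) + (3)(1) + (-1)(5) = 0 = 0 ✓
Check eq2: (-4)(1) + (-4)(1) + (4)(5) = 12 = 12 ✓
Check eq3: (-1)(1) + (2)(1) + (2)(5) = 11 = 11 ✓

x = 1, y = 1, z = 5


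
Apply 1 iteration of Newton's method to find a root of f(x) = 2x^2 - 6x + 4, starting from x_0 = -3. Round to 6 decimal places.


Newton's method: x_(n+1) = x_n - f(x_n)/f'(x_n)
f(x) = 2x^2 - 6x + 4
f'(x) = 4x - 6

Iteration 1:
  f(-3.000000) = 40.000000
  f'(-3.000000) = -18.000000
  x_1 = -3.000000 - (40.000000)/(-18.000000) = -0.777778

x_1 = -0.777778


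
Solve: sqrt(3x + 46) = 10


Square both sides: 3x + 46 = 10^2 = 100
3x = 100 - 46 = 54
x = 18
Check: sqrt(3*18 + 46) = sqrt(100) = 10 ✓

x = 18


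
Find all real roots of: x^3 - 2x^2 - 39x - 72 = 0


Let p(x) = x^3 - 2x^2 - 39x - 72. By the rational root theorem (leading coefficient 1), any rational root is an integer divisor of 72: try ±1, ±2, ... in turn.
Test x = 1: value = -112 ≠ 0.
Test x = -1: value = -36 ≠ 0.
Test x = 2: value = -150 ≠ 0.
Test x = -2: value = -10 ≠ 0.
Test x = 3: value = -180 ≠ 0.
Test x = -3: value = 0 ✓, so (x + 3) is a factor.
Synthetic division by (x + 3): bring down 1; 1(-3) - 2 = -5; (-5)(-3) - 39 = -24; (-24)(-3) - 72 = 0 → quotient x^2 - 5x - 24, remainder 0.
Solve the quadratic x^2 - 5x - 24 = 0: discriminant = (-5)^2 - 4(1)(-24) = 25 + 96 = 121.
sqrt(121) = 11, so x = (5 ± 11)/2: x = 8 or x = -3.

x = -3 (multiplicity 2), x = 8


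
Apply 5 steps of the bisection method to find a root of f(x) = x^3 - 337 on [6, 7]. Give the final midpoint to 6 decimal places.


f(x) = x^3 - 337
f(6) = -121 < 0
f(7) = 6 > 0

Step 1: midpoint = (6.000000 + 7.000000)/2 = 6.500000
  f(6.500000) = -62.375000
  f(mid) < 0, so root is in [6.500000, 7.000000]

Step 2: midpoint = (6.500000 + 7.000000)/2 = 6.750000
  f(6.750000) = -29.453125
  f(mid) < 0, so root is in [6.750000, 7.000000]

Step 3: midpoint = (6.750000 + 7.000000)/2 = 6.875000
  f(6.875000) = -12.048828
  f(mid) < 0, so root is in [6.875000, 7.000000]

Step 4: midpoint = (6.875000 + 7.000000)/2 = 6.937500
  f(6.937500) = -3.105713
  f(mid) < 0, so root is in [6.937500, 7.000000]

Step 5: midpoint = (6.937500 + 7.000000)/2 = 6.968750
  f(6.968750) = 1.426727
  f(mid) > 0, so root is in [6.937500, 6.968750]

midpoint = 6.968750


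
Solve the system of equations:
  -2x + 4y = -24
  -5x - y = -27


Using Cramer's rule:
Determinant D = (-2)(-1) - (-5)(4) = 2 + 20 = 22
Dx = (-24)(-1) - (-27)(4) = 24 + 108 = 132
Dy = (-2)(-27) - (-5)(-24) = 54 - 120 = -66
x = Dx/D = 132/22 = 6
y = Dy/D = -66/22 = -3

x = 6, y = -3


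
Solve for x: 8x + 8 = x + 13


Starting with: 8x + 8 = x + 13
Move all x terms to left: (8 - 1)x = 13 - 8
Simplify: 7x = 5
Divide both sides by 7: x = 5/7

x = 5/7


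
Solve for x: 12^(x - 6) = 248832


Express both sides with the same base.
248832 = 12^5
Since the bases match, equate exponents: x - 6 = 5
So x = 5 - (-6) = 11

x = 11


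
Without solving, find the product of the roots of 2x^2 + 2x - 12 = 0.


By Vieta's formulas for ax^2 + bx + c = 0:
  Sum of roots = -b/a
  Product of roots = c/a

Here a = 2, b = 2, c = -12
Sum = -(2)/2 = -1
Product = -12/2 = -6

Product = -6


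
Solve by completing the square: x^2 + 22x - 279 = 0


Start: x^2 + 22x - 279 = 0
Move constant: x^2 + 22x = 279
Half of 22 is 11, squared is 121
Add 121 to both sides: x^2 + 22x + 121 = 400
(x + 11)^2 = 400
x + 11 = ±20
x = -11 + 20 = 9 or x = -11 - 20 = -31

x = -31, x = 9


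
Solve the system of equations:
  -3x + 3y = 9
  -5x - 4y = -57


Using Cramer's rule:
Determinant D = (-3)(-4) - (-5)(3) = 12 + 15 = 27
Dx = (9)(-4) - (-57)(3) = -36 + 171 = 135
Dy = (-3)(-57) - (-5)(9) = 171 + 45 = 216
x = Dx/D = 135/27 = 5
y = Dy/D = 216/27 = 8

x = 5, y = 8


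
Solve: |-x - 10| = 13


An absolute value equation |expr| = 13 gives two cases:
Case 1: -x - 10 = 13
  -x = 23, so x = -23
Case 2: -x - 10 = -13
  -x = -3, so x = 3

x = -23, x = 3


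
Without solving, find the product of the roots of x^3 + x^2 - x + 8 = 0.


By Vieta's formulas for x^3 + bx^2 + cx + d = 0:
  r1 + r2 + r3 = -b/a = -1
  r1*r2 + r1*r3 + r2*r3 = c/a = -1
  r1*r2*r3 = -d/a = -8


Product = -8


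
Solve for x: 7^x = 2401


Express both sides with the same base.
2401 = 7^4
Since the bases match: x = 4

x = 4


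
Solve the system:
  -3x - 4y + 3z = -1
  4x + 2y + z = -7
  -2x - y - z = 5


Using Cramer's rule. Expand each determinant along the first row.
D  = (-3)*[2*(-1) - 1*(-1)] - (-4)*[4*(-1) - 1*(-2)] + 3*[4*(-1) - 2*(-2)]
  = (-3)*(-1) - (-4)*(-2) + 3*(0) = -5
Dx = (-1)*[2*(-1) - 1*(-1)] - (-4)*[(-7)*(-1) - 1*5] + 3*[(-7)*(-1) - 2*5]
  = (-1)*(-1) - (-4)*(2) + 3*(-3) = 0
Dy = (-3)*[(-7)*(-1) - 1*5] - (-1)*[4*(-1) - 1*(-2)] + 3*[4*5 - (-7)*(-2)]
  = (-3)*(2) - (-1)*(-2) + 3*(6) = 10
Dz = (-3)*[2*5 - (-7)*(-1)] - (-4)*[4*5 - (-7)*(-2)] + (-1)*[4*(-1) - 2*(-2)]
  = (-3)*(3) - (-4)*(6) + (-1)*(0) = 15
x = Dx/D = 0/-5 = 0, y = Dy/D = 10/-5 = -2, z = Dz/D = 15/-5 = -3
Check eq1: (-3)(0) + (-4)(-2) + (3)(-3) = -1 = -1 ✓
Check eq2: (4)(0) + (2)(-2) + (1)(-3) = -7 = -7 ✓
Check eq3: (-2)(0) + (-1)(-2) + (-1)(-3) = 5 = 5 ✓

x = 0, y = -2, z = -3


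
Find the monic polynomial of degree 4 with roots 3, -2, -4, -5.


A monic polynomial with roots 3, -2, -4, -5 is:
p(x) = (x - 3)(x + 2)(x + 4)(x + 5)
After multiplying by (x - 3): x - 3
After multiplying by (x + 2): x^2 - x - 6
After multiplying by (x + 4): x^3 + 3x^2 - 10x - 24
After multiplying by (x + 5): x^4 + 8x^3 + 5x^2 - 74x - 120

x^4 + 8x^3 + 5x^2 - 74x - 120


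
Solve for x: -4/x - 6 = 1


Subtract -6 from both sides: -4/x = 7
Multiply both sides by x: -4 = 7 * x
Divide by 7: x = -4/7

x = -4/7


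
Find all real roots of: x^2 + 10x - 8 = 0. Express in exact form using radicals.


Using the quadratic formula: x = (-b ± sqrt(b^2 - 4ac)) / (2a)
Here a = 1, b = 10, c = -8
Discriminant = b^2 - 4ac = 10^2 - 4(1)(-8) = 100 + 32 = 132
Since discriminant = 132 > 0, there are two real roots.
x = (-10 ± 2*sqrt(33)) / 2
Simplifying: x = -5 ± sqrt(33)
Numerically: x ≈ 0.7446 or x ≈ -10.7446

x = -5 + sqrt(33) or x = -5 - sqrt(33)


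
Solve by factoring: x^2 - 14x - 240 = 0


We need two numbers that multiply to -240 and add to -14.
Those numbers are -24 and 10 (since (-24) * 10 = -240 and (-24) + 10 = -14).
So x^2 - 14x - 240 = (x - 24)(x + 10) = 0
Setting each factor to zero: x = 24 or x = -10

x = -10, x = 24


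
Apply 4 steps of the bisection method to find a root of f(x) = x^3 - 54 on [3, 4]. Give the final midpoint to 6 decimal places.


f(x) = x^3 - 54
f(3) = -27 < 0
f(4) = 10 > 0

Step 1: midpoint = (3.000000 + 4.000000)/2 = 3.500000
  f(3.500000) = -11.125000
  f(mid) < 0, so root is in [3.500000, 4.000000]

Step 2: midpoint = (3.500000 + 4.000000)/2 = 3.750000
  f(3.750000) = -1.265625
  f(mid) < 0, so root is in [3.750000, 4.000000]

Step 3: midpoint = (3.750000 + 4.000000)/2 = 3.875000
  f(3.875000) = 4.185547
  f(mid) > 0, so root is in [3.750000, 3.875000]

Step 4: midpoint = (3.750000 + 3.875000)/2 = 3.812500
  f(3.812500) = 1.415283
  f(mid) > 0, so root is in [3.750000, 3.812500]

midpoint = 3.812500


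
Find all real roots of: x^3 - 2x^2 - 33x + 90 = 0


Let p(x) = x^3 - 2x^2 - 33x + 90. By the rational root theorem (leading coefficient 1), any rational root is an integer divisor of 90: try ±1, ±2, ... in turn.
Test x = 1: value = 56 ≠ 0.
Test x = -1: value = 120 ≠ 0.
Test x = 2: value = 24 ≠ 0.
Test x = -2: value = 140 ≠ 0.
Test x = 3: value = 0 ✓, so (x - 3) is a factor.
Synthetic division by (x - 3): bring down 1; 1(3) - 2 = 1; 1(3) - 33 = -30; (-30)(3) + 90 = 0 → quotient x^2 + x - 30, remainder 0.
Solve the quadratic x^2 + x - 30 = 0: discriminant = 1^2 - 4(1)(-30) = 1 + 120 = 121.
sqrt(121) = 11, so x = (-1 ± 11)/2: x = 5 or x = -6.

x = -6, x = 3, x = 5


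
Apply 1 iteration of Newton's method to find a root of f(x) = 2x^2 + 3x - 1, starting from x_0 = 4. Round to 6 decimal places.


Newton's method: x_(n+1) = x_n - f(x_n)/f'(x_n)
f(x) = 2x^2 + 3x - 1
f'(x) = 4x + 3

Iteration 1:
  f(4.000000) = 43.000000
  f'(4.000000) = 19.000000
  x_1 = 4.000000 - (43.000000)/(19.000000) = 1.736842

x_1 = 1.736842


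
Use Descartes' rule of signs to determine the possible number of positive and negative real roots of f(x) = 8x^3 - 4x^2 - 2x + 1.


Descartes' rule of signs:

For positive roots, count sign changes in f(x) = 8x^3 - 4x^2 - 2x + 1:
Signs of coefficients: +, -, -, +
Number of sign changes: 2
Possible positive real roots: 2, 0

For negative roots, examine f(-x) = -8x^3 - 4x^2 + 2x + 1:
Signs of coefficients: -, -, +, +
Number of sign changes: 1
Possible negative real roots: 1

Positive roots: 2 or 0; Negative roots: 1


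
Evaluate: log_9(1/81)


We need the exponent such that 9^? = 1/81
9^(-2) = 1/9^2 = 1/81
Therefore log_9(1/81) = -2

-2


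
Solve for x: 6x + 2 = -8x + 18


Starting with: 6x + 2 = -8x + 18
Move all x terms to left: (6 + 8)x = 18 - 2
Simplify: 14x = 16
Divide both sides by 14: x = 8/7

x = 8/7


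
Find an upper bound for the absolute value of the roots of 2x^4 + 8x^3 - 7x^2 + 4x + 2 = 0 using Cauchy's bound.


Cauchy's bound: all roots r satisfy |r| <= 1 + max(|a_i/a_n|) for i = 0,...,n-1
where a_n is the leading coefficient.

Coefficients: [2, 8, -7, 4, 2]
Leading coefficient a_n = 2
Ratios |a_i/a_n|: 4, 7/2, 2, 1
Maximum ratio: 4
Cauchy's bound: |r| <= 1 + 4 = 5

Upper bound = 5


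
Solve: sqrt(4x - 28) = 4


Square both sides: 4x - 28 = 4^2 = 16
4x = 16 + 28 = 44
x = 11
Check: sqrt(4*11 - 28) = sqrt(16) = 4 ✓

x = 11


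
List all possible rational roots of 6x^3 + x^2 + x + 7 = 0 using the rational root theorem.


Rational root theorem: possible roots are ±p/q where:
  p divides the constant term (7): p ∈ {1, 7}
  q divides the leading coefficient (6): q ∈ {1, 2, 3, 6}

All possible rational roots: -7, -7/2, -7/3, -7/6, -1, -1/2, -1/3, -1/6, 1/6, 1/3, 1/2, 1, 7/6, 7/3, 7/2, 7

-7, -7/2, -7/3, -7/6, -1, -1/2, -1/3, -1/6, 1/6, 1/3, 1/2, 1, 7/6, 7/3, 7/2, 7


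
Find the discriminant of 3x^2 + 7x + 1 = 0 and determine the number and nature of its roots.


For ax^2 + bx + c = 0, discriminant D = b^2 - 4ac
Here a = 3, b = 7, c = 1
D = (7)^2 - 4(3)(1) = 49 - 12 = 37

D = 37 > 0 but not a perfect square
The equation has 2 distinct real irrational roots.

Discriminant = 37, 2 distinct real irrational roots


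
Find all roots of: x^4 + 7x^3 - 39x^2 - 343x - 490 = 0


Let p(x) = x^4 + 7x^3 - 39x^2 - 343x - 490. By the rational root theorem (leading coefficient 1), any rational root is an integer divisor of 490: try ±1, ±2, ... in turn.
Test x = 1: value = -864 ≠ 0.
Test x = -1: value = -192 ≠ 0.
Test x = 2: value = -1260 ≠ 0.
Test x = -2: value = 0 ✓, so (x + 2) is a factor.
Synthetic division by (x + 2): bring down 1; 1(-2) + 7 = 5; 5(-2) - 39 = -49; (-49)(-2) - 343 = -245; (-245)(-2) - 490 = 0 → quotient x^3 + 5x^2 - 49x - 245, remainder 0.
Continue with the quotient x^3 + 5x^2 - 49x - 245 (candidates must divide 245).
Test x = 5: value = -240 ≠ 0.
Test x = -5: value = 0 ✓, so (x + 5) is a factor.
Synthetic division by (x + 5): bring down 1; 1(-5) + 5 = 0; 0(-5) - 49 = -49; (-49)(-5) - 245 = 0 → quotient x^2 - 49, remainder 0.
Solve the quadratic x^2 - 49 = 0: discriminant = 0^2 - 4(1)(-49) = 0 + 196 = 196.
sqrt(196) = 14, so x = (0 ± 14)/2: x = 7 or x = -7.
Collecting all roots found:

x = -7, x = -5, x = -2, x = 7


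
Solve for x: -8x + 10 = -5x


Starting with: -8x + 10 = -5x
Move all x terms to left: (-8 + 5)x = 0 - 10
Simplify: -3x = -10
Divide both sides by -3: x = 10/3

x = 10/3


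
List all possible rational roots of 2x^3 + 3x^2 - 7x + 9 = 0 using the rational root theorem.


Rational root theorem: possible roots are ±p/q where:
  p divides the constant term (9): p ∈ {1, 3, 9}
  q divides the leading coefficient (2): q ∈ {1, 2}

All possible rational roots: -9, -9/2, -3, -3/2, -1, -1/2, 1/2, 1, 3/2, 3, 9/2, 9

-9, -9/2, -3, -3/2, -1, -1/2, 1/2, 1, 3/2, 3, 9/2, 9


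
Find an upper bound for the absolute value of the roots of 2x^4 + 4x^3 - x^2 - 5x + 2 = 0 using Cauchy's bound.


Cauchy's bound: all roots r satisfy |r| <= 1 + max(|a_i/a_n|) for i = 0,...,n-1
where a_n is the leading coefficient.

Coefficients: [2, 4, -1, -5, 2]
Leading coefficient a_n = 2
Ratios |a_i/a_n|: 2, 1/2, 5/2, 1
Maximum ratio: 5/2
Cauchy's bound: |r| <= 1 + 5/2 = 7/2

Upper bound = 7/2


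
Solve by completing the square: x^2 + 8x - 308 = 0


Start: x^2 + 8x - 308 = 0
Move constant: x^2 + 8x = 308
Half of 8 is 4, squared is 16
Add 16 to both sides: x^2 + 8x + 16 = 324
(x + 4)^2 = 324
x + 4 = ±18
x = -4 + 18 = 14 or x = -4 - 18 = -22

x = -22, x = 14


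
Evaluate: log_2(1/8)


We need the exponent such that 2^? = 1/8
2^(-3) = 1/2^3 = 1/8
Therefore log_2(1/8) = -3

-3


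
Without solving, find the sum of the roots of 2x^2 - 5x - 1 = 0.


By Vieta's formulas for ax^2 + bx + c = 0:
  Sum of roots = -b/a
  Product of roots = c/a

Here a = 2, b = -5, c = -1
Sum = -(-5)/2 = 5/2
Product = -1/2 = -1/2

Sum = 5/2


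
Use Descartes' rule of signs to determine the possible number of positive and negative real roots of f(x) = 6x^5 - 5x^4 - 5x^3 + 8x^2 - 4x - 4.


Descartes' rule of signs:

For positive roots, count sign changes in f(x) = 6x^5 - 5x^4 - 5x^3 + 8x^2 - 4x - 4:
Signs of coefficients: +, -, -, +, -, -
Number of sign changes: 3
Possible positive real roots: 3, 1

For negative roots, examine f(-x) = -6x^5 - 5x^4 + 5x^3 + 8x^2 + 4x - 4:
Signs of coefficients: -, -, +, +, +, -
Number of sign changes: 2
Possible negative real roots: 2, 0

Positive roots: 3 or 1; Negative roots: 2 or 0


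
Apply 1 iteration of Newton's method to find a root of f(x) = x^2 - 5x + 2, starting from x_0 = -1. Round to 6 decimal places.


Newton's method: x_(n+1) = x_n - f(x_n)/f'(x_n)
f(x) = x^2 - 5x + 2
f'(x) = 2x - 5

Iteration 1:
  f(-1.000000) = 8.000000
  f'(-1.000000) = -7.000000
  x_1 = -1.000000 - (8.000000)/(-7.000000) = 0.142857

x_1 = 0.142857


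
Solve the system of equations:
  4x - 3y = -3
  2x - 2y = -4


Using Cramer's rule:
Determinant D = (4)(-2) - (2)(-3) = -8 + 6 = -2
Dx = (-3)(-2) - (-4)(-3) = 6 - 12 = -6
Dy = (4)(-4) - (2)(-3) = -16 + 6 = -10
x = Dx/D = -6/-2 = 3
y = Dy/D = -10/-2 = 5

x = 3, y = 5


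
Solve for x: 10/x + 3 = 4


Subtract 3 from both sides: 10/x = 1
Multiply both sides by x: 10 = 1 * x
Divide by 1: x = 10

x = 10


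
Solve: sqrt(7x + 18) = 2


Square both sides: 7x + 18 = 2^2 = 4
7x = 4 - 18 = -14
x = -2
Check: sqrt(7*(-2) + 18) = sqrt(4) = 2 ✓

x = -2


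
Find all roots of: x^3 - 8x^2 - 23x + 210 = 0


Let p(x) = x^3 - 8x^2 - 23x + 210. By the rational root theorem (leading coefficient 1), any rational root is an integer divisor of 210: try ±1, ±2, ... in turn.
Test x = 1: value = 180 ≠ 0.
Test x = -1: value = 224 ≠ 0.
Test x = 2: value = 140 ≠ 0.
Test x = -2: value = 216 ≠ 0.
Test x = 3: value = 96 ≠ 0.
Test x = -3: value = 180 ≠ 0.
Test x = 5: value = 20 ≠ 0.
Test x = -5: value = 0 ✓, so (x + 5) is a factor.
Synthetic division by (x + 5): bring down 1; 1(-5) - 8 = -13; (-13)(-5) - 23 = 42; 42(-5) + 210 = 0 → quotient x^2 - 13x + 42, remainder 0.
Solve the quadratic x^2 - 13x + 42 = 0: discriminant = (-13)^2 - 4(1)(42) = 169 - 168 = 1.
sqrt(1) = 1, so x = (13 ± 1)/2: x = 7 or x = 6.
Collecting all roots found:

x = -5, x = 6, x = 7


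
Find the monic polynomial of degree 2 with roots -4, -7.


A monic polynomial with roots -4, -7 is:
p(x) = (x + 4)(x + 7)
After multiplying by (x + 4): x + 4
After multiplying by (x + 7): x^2 + 11x + 28

x^2 + 11x + 28


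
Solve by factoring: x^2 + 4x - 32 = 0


We need two numbers that multiply to -32 and add to 4.
Those numbers are 8 and -4 (since 8 * (-4) = -32 and 8 + (-4) = 4).
So x^2 + 4x - 32 = (x + 8)(x - 4) = 0
Setting each factor to zero: x = -8 or x = 4

x = -8, x = 4


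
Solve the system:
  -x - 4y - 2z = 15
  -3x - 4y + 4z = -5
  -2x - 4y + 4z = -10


Using Cramer's rule. Expand each determinant along the first row.
D  = (-1)*[(-4)*4 - 4*(-4)] - (-4)*[(-3)*4 - 4*(-2)] + (-2)*[(-3)*(-4) - (-4)*(-2)]
  = (-1)*(0) - (-4)*(-4) + (-2)*(4) = -24
Dx = 15*[(-4)*4 - 4*(-4)] - (-4)*[(-5)*4 - 4*(-10)] + (-2)*[(-5)*(-4) - (-4)*(-10)]
  = 15*(0) - (-4)*(20) + (-2)*(-20) = 120
Dy = (-1)*[(-5)*4 - 4*(-10)] - 15*[(-3)*4 - 4*(-2)] + (-2)*[(-3)*(-10) - (-5)*(-2)]
  = (-1)*(20) - 15*(-4) + (-2)*(20) = 0
Dz = (-1)*[(-4)*(-10) - (-5)*(-4)] - (-4)*[(-3)*(-10) - (-5)*(-2)] + 15*[(-3)*(-4) - (-4)*(-2)]
  = (-1)*(20) - (-4)*(20) + 15*(4) = 120
x = Dx/D = 120/-24 = -5, y = Dy/D = 0/-24 = 0, z = Dz/D = 120/-24 = -5
Check eq1: (-1)(-5) + (-4)(0) + (-2)(-5) = 15 = 15 ✓
Check eq2: (-3)(-5) + (-4)(0) + (4)(-5) = -5 = -5 ✓
Check eq3: (-2)(-5) + (-4)(0) + (4)(-5) = -10 = -10 ✓

x = -5, y = 0, z = -5


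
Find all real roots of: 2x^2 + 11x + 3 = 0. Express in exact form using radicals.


Using the quadratic formula: x = (-b ± sqrt(b^2 - 4ac)) / (2a)
Here a = 2, b = 11, c = 3
Discriminant = b^2 - 4ac = 11^2 - 4(2)(3) = 121 - 24 = 97
Since discriminant = 97 > 0, there are two real roots.
x = (-11 ± sqrt(97)) / 4
Numerically: x ≈ -0.2878 or x ≈ -5.2122

x = (-11 + sqrt(97)) / 4 or x = (-11 - sqrt(97)) / 4


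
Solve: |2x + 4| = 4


An absolute value equation |expr| = 4 gives two cases:
Case 1: 2x + 4 = 4
  2x = 0, so x = 0
Case 2: 2x + 4 = -4
  2x = -8, so x = -4

x = -4, x = 0


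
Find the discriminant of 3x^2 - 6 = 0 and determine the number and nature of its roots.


For ax^2 + bx + c = 0, discriminant D = b^2 - 4ac
Here a = 3, b = 0, c = -6
D = (0)^2 - 4(3)(-6) = 0 + 72 = 72

D = 72 > 0 but not a perfect square
The equation has 2 distinct real irrational roots.

Discriminant = 72, 2 distinct real irrational roots


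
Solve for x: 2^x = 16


Express both sides with the same base.
16 = 2^4
Since the bases match: x = 4

x = 4


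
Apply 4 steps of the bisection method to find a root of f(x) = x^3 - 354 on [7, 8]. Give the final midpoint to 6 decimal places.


f(x) = x^3 - 354
f(7) = -11 < 0
f(8) = 158 > 0

Step 1: midpoint = (7.000000 + 8.000000)/2 = 7.500000
  f(7.500000) = 67.875000
  f(mid) > 0, so root is in [7.000000, 7.500000]

Step 2: midpoint = (7.000000 + 7.500000)/2 = 7.250000
  f(7.250000) = 27.078125
  f(mid) > 0, so root is in [7.000000, 7.250000]

Step 3: midpoint = (7.000000 + 7.250000)/2 = 7.125000
  f(7.125000) = 7.705078
  f(mid) > 0, so root is in [7.000000, 7.125000]

Step 4: midpoint = (7.000000 + 7.125000)/2 = 7.062500
  f(7.062500) = -1.730225
  f(mid) < 0, so root is in [7.062500, 7.125000]

midpoint = 7.062500


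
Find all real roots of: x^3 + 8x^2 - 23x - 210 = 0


Let p(x) = x^3 + 8x^2 - 23x - 210. By the rational root theorem (leading coefficient 1), any rational root is an integer divisor of 210: try ±1, ±2, ... in turn.
Test x = 1: value = -224 ≠ 0.
Test x = -1: value = -180 ≠ 0.
Test x = 2: value = -216 ≠ 0.
Test x = -2: value = -140 ≠ 0.
Test x = 3: value = -180 ≠ 0.
Test x = -3: value = -96 ≠ 0.
Test x = 5: value = 0 ✓, so (x - 5) is a factor.
Synthetic division by (x - 5): bring down 1; 1(5) + 8 = 13; 13(5) - 23 = 42; 42(5) - 210 = 0 → quotient x^2 + 13x + 42, remainder 0.
Solve the quadratic x^2 + 13x + 42 = 0: discriminant = 13^2 - 4(1)(42) = 169 - 168 = 1.
sqrt(1) = 1, so x = (-13 ± 1)/2: x = -6 or x = -7.

x = -7, x = -6, x = 5


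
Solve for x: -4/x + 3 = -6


Subtract 3 from both sides: -4/x = -9
Multiply both sides by x: -4 = -9 * x
Divide by -9: x = 4/9

x = 4/9


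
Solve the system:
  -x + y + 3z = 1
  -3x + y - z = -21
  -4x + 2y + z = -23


Using Cramer's rule. Expand each determinant along the first row.
D  = (-1)*[1*1 - (-1)*2] - 1*[(-3)*1 - (-1)*(-4)] + 3*[(-3)*2 - 1*(-4)]
  = (-1)*(3) - 1*(-7) + 3*(-2) = -2
Dx = 1*[1*1 - (-1)*2] - 1*[(-21)*1 - (-1)*(-23)] + 3*[(-21)*2 - 1*(-23)]
  = 1*(3) - 1*(-44) + 3*(-19) = -10
Dy = (-1)*[(-21)*1 - (-1)*(-23)] - 1*[(-3)*1 - (-1)*(-4)] + 3*[(-3)*(-23) - (-21)*(-4)]
  = (-1)*(-44) - 1*(-7) + 3*(-15) = 6
Dz = (-1)*[1*(-23) - (-21)*2] - 1*[(-3)*(-23) - (-21)*(-4)] + 1*[(-3)*2 - 1*(-4)]
  = (-1)*(19) - 1*(-15) + 1*(-2) = -6
x = Dx/D = -10/-2 = 5, y = Dy/D = 6/-2 = -3, z = Dz/D = -6/-2 = 3
Check eq1: (-1)(5) + (1)(-3) + (3)(3) = 1 = 1 ✓
Check eq2: (-3)(5) + (1)(-3) + (-1)(3) = -21 = -21 ✓
Check eq3: (-4)(5) + (2)(-3) + (1)(3) = -23 = -23 ✓

x = 5, y = -3, z = 3


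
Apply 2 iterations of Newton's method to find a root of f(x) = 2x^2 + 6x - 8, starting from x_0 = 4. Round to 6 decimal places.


Newton's method: x_(n+1) = x_n - f(x_n)/f'(x_n)
f(x) = 2x^2 + 6x - 8
f'(x) = 4x + 6

Iteration 1:
  f(4.000000) = 48.000000
  f'(4.000000) = 22.000000
  x_1 = 4.000000 - (48.000000)/(22.000000) = 1.818182

Iteration 2:
  f(1.818182) = 9.520661
  f'(1.818182) = 13.272727
  x_2 = 1.818182 - (9.520661)/(13.272727) = 1.100872

x_2 = 1.100872


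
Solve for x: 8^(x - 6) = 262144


Express both sides with the same base.
262144 = 8^6
Since the bases match, equate exponents: x - 6 = 6
So x = 6 - (-6) = 12

x = 12


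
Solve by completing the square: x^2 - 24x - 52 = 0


Start: x^2 - 24x - 52 = 0
Move constant: x^2 - 24x = 52
Half of -24 is -12, squared is 144
Add 144 to both sides: x^2 - 24x + 144 = 196
(x - 12)^2 = 196
x - 12 = ±14
x = 12 + 14 = 26 or x = 12 - 14 = -2

x = -2, x = 26


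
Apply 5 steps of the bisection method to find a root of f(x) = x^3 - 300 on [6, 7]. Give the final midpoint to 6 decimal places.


f(x) = x^3 - 300
f(6) = -84 < 0
f(7) = 43 > 0

Step 1: midpoint = (6.000000 + 7.000000)/2 = 6.500000
  f(6.500000) = -25.375000
  f(mid) < 0, so root is in [6.500000, 7.000000]

Step 2: midpoint = (6.500000 + 7.000000)/2 = 6.750000
  f(6.750000) = 7.546875
  f(mid) > 0, so root is in [6.500000, 6.750000]

Step 3: midpoint = (6.500000 + 6.750000)/2 = 6.625000
  f(6.625000) = -9.224609
  f(mid) < 0, so root is in [6.625000, 6.750000]

Step 4: midpoint = (6.625000 + 6.750000)/2 = 6.687500
  f(6.687500) = -0.917236
  f(mid) < 0, so root is in [6.687500, 6.750000]

Step 5: midpoint = (6.687500 + 6.750000)/2 = 6.718750
  f(6.718750) = 3.295135
  f(mid) > 0, so root is in [6.687500, 6.718750]

midpoint = 6.718750


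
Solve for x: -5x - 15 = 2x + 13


Starting with: -5x - 15 = 2x + 13
Move all x terms to left: (-5 - 2)x = 13 + 15
Simplify: -7x = 28
Divide both sides by -7: x = -4

x = -4
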